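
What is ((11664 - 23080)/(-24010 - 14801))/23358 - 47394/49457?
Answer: -21482169968030/22417555847733 ≈ -0.95827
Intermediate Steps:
((11664 - 23080)/(-24010 - 14801))/23358 - 47394/49457 = -11416/(-38811)*(1/23358) - 47394*1/49457 = -11416*(-1/38811)*(1/23358) - 47394/49457 = (11416/38811)*(1/23358) - 47394/49457 = 5708/453273669 - 47394/49457 = -21482169968030/22417555847733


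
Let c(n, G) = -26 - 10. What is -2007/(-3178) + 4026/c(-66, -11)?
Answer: -530099/4767 ≈ -111.20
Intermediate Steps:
c(n, G) = -36
-2007/(-3178) + 4026/c(-66, -11) = -2007/(-3178) + 4026/(-36) = -2007*(-1/3178) + 4026*(-1/36) = 2007/3178 - 671/6 = -530099/4767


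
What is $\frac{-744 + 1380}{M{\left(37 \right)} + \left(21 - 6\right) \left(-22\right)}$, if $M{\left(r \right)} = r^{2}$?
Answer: $\frac{636}{1039} \approx 0.61213$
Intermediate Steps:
$\frac{-744 + 1380}{M{\left(37 \right)} + \left(21 - 6\right) \left(-22\right)} = \frac{-744 + 1380}{37^{2} + \left(21 - 6\right) \left(-22\right)} = \frac{636}{1369 + 15 \left(-22\right)} = \frac{636}{1369 - 330} = \frac{636}{1039}$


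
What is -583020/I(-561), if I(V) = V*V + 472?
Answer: -583020/315193 ≈ -1.8497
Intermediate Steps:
I(V) = 472 + V² (I(V) = V² + 472 = 472 + V²)
-583020/I(-561) = -583020/(472 + (-561)²) = -583020/(472 + 314721) = -583020/315193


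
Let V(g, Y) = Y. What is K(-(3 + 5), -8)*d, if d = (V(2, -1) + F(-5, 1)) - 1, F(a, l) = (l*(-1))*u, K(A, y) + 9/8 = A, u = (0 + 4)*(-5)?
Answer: -657/4 ≈ -164.25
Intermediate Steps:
u = -20 (u = 4*(-5) = -20)
K(A, y) = -9/8 + A
F(a, l) = 20*l (F(a, l) = (l*(-1))*(-20) = -l*(-20) = 20*l)
d = 18 (d = (-1 + 20*1) - 1 = (-1 + 20) - 1 = 19 - 1 = 18)
K(-(3 + 5), -8)*d = (-9/8 - (3 + 5))*18 = (-9/8 - 1*8)*18 = (-9/8 - 8)*18 = -73/8*18 = -657/4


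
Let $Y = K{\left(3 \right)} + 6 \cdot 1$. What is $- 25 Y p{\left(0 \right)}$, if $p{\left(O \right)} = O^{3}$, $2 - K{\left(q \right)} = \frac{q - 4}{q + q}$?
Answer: $0$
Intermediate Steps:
$K{\left(q \right)} = 2 - \frac{-4 + q}{2 q}$ ($K{\left(q \right)} = 2 - \frac{q - 4}{q + q} = 2 - \frac{-4 + q}{2 q}$)
$Y = \frac{49}{6}$ ($Y = \left(\frac{3}{2} + \frac{2}{3}\right) + 6 \cdot 1 = \left(\frac{3}{2} + 2 \cdot \frac{1}{3}\right) + 6 = \left(\frac{3}{2} + \frac{2}{3}\right) + 6 = \frac{13}{6} + 6 = \frac{49}{6} \approx 8.1667$)
$- 25 Y p{\left(0 \right)} = \left(-25\right) \frac{49}{6} \cdot 0^{3} = \left(- \frac{1225}{6}\right) 0 = 0$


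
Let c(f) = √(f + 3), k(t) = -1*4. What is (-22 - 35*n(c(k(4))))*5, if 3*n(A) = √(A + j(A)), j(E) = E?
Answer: -505/3 - 175*I/3 ≈ -168.33 - 58.333*I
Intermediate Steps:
k(t) = -4
c(f) = √(3 + f)
n(A) = √2*√A/3 (n(A) = √(A + A)/3 = √(2*A)/3 = (√2*√A)/3 = √2*√A/3)
(-22 - 35*n(c(k(4))))*5 = (-22 - 35*√2*√(√(3 - 4))/3)*5 = (-22 - 35*√2*√(√(-1))/3)*5 = (-22 - 35*√2*√I/3)*5 = -110 - 175*√2*√I/3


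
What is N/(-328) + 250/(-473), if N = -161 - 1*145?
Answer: 31369/77572 ≈ 0.40439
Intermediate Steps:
N = -306 (N = -161 - 145 = -306)
N/(-328) + 250/(-473) = -306/(-328) + 250/(-473) = -306*(-1/328) + 250*(-1/473) = 153/164 - 250/473 = 31369/77572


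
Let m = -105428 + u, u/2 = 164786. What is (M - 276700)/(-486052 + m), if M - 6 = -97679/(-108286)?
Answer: 29961988805/28360969688 ≈ 1.0565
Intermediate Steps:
u = 329572 (u = 2*164786 = 329572)
M = 747395/108286 (M = 6 - 97679/(-108286) = 6 - 97679*(-1/108286) = 6 + 97679/108286 = 747395/108286 ≈ 6.9020)
m = 224144 (m = -105428 + 329572 = 224144)
(M - 276700)/(-486052 + m) = (747395/108286 - 276700)/(-486052 + 224144) = -29961988805/108286/(-261908) = -29961988805/108286*(-1/261908) = 29961988805/28360969688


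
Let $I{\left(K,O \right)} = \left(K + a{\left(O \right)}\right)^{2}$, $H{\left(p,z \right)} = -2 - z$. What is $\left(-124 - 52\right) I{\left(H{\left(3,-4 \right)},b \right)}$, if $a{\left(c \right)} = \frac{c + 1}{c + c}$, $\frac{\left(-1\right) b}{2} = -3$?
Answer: $- \frac{10571}{9} \approx -1174.6$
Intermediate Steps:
$b = 6$ ($b = \left(-2\right) \left(-3\right) = 6$)
$a{\left(c \right)} = \frac{1 + c}{2 c}$
$I{\left(K,O \right)} = \left(K + \frac{1 + O}{2 O}\right)^{2}$
$\left(-124 - 52\right) I{\left(H{\left(3,-4 \right)},b \right)} = \left(-124 - 52\right) \frac{\left(1 + 6 + 2 \left(-2 - -4\right) 6\right)^{2}}{4 \cdot 36} = - 176 \cdot \frac{1}{4} \cdot \frac{1}{36} \left(1 + 6 + 2 \left(-2 + 4\right) 6\right)^{2} = - 176 \cdot \frac{1}{4} \cdot \frac{1}{36} \left(1 + 6 + 2 \cdot 2 \cdot 6\right)^{2} = - 176 \cdot \frac{1}{4} \cdot \frac{1}{36} \left(1 + 6 + 24\right)^{2} = - 176 \cdot \frac{1}{4} \cdot \frac{1}{36} \cdot 31^{2} = - 176 \cdot \frac{1}{4} \cdot \frac{1}{36} \cdot 961 = \left(-176\right) \frac{961}{144} = - \frac{10571}{9}$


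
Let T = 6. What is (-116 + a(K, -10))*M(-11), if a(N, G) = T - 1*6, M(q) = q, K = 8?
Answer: 1276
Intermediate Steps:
a(N, G) = 0 (a(N, G) = 6 - 1*6 = 6 - 6 = 0)
(-116 + a(K, -10))*M(-11) = (-116 + 0)*(-11) = -116*(-11) = 1276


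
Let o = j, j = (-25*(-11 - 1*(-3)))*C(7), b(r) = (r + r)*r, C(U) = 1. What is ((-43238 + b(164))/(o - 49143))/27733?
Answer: -10554/1357336219 ≈ -7.7755e-6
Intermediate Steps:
b(r) = 2*r**2 (b(r) = (2*r)*r = 2*r**2)
j = 200 (j = -25*(-11 - 1*(-3))*1 = -25*(-11 + 3)*1 = -25*(-8)*1 = 200*1 = 200)
o = 200
((-43238 + b(164))/(o - 49143))/27733 = ((-43238 + 2*164**2)/(200 - 49143))/27733 = ((-43238 + 2*26896)/(-48943))*(1/27733) = ((-43238 + 53792)*(-1/48943))*(1/27733) = (10554*(-1/48943))*(1/27733) = -10554/48943*1/27733 = -10554/1357336219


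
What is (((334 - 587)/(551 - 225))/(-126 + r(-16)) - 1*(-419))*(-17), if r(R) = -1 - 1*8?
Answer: -313487531/44010 ≈ -7123.1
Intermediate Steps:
r(R) = -9 (r(R) = -1 - 8 = -9)
(((334 - 587)/(551 - 225))/(-126 + r(-16)) - 1*(-419))*(-17) = (((334 - 587)/(551 - 225))/(-126 - 9) - 1*(-419))*(-17) = (-253/326/(-135) + 419)*(-17) = (-253*1/326*(-1/135) + 419)*(-17) = (-253/326*(-1/135) + 419)*(-17) = (253/44010 + 419)*(-17) = (18440443/44010)*(-17) = -313487531/44010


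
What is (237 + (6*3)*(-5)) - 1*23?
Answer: 124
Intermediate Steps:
(237 + (6*3)*(-5)) - 1*23 = (237 + 18*(-5)) - 23 = (237 - 90) - 23 = 147 - 23 = 124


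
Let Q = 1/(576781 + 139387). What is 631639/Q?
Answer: 452359639352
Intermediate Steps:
Q = 1/716168 ≈ 1.3963e-6
631639/Q = 631639/(1/716168) = 631639*716168 = 452359639352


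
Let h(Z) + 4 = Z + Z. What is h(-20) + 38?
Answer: -6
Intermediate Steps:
h(Z) = -4 + 2*Z (h(Z) = -4 + (Z + Z) = -4 + 2*Z)
h(-20) + 38 = (-4 + 2*(-20)) + 38 = (-4 - 40) + 38 = -44 + 38 = -6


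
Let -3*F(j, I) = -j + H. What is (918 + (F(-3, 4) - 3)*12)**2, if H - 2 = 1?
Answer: 736164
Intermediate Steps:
H = 3 (H = 2 + 1 = 3)
F(j, I) = -1 + j/3 (F(j, I) = -(-j + 3)/3 = -(3 - j)/3 = -1 + j/3)
(918 + (F(-3, 4) - 3)*12)**2 = (918 + ((-1 + (1/3)*(-3)) - 3)*12)**2 = (918 + ((-1 - 1) - 3)*12)**2 = (918 + (-2 - 3)*12)**2 = (918 - 5*12)**2 = (918 - 60)**2 = 858**2 = 736164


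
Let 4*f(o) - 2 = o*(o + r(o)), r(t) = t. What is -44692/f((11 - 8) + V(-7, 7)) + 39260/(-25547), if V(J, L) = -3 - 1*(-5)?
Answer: -1142256904/332111 ≈ -3439.4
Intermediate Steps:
V(J, L) = 2 (V(J, L) = -3 + 5 = 2)
f(o) = ½ + o²/2 (f(o) = ½ + (o*(o + o))/4 = ½ + (o*(2*o))/4 = ½ + (2*o²)/4 = ½ + o²/2)
-44692/f((11 - 8) + V(-7, 7)) + 39260/(-25547) = -44692/(½ + ((11 - 8) + 2)²/2) + 39260/(-25547) = -44692/(½ + (3 + 2)²/2) + 39260*(-1/25547) = -44692/(½ + (½)*5²) - 39260/25547 = -44692/(½ + (½)*25) - 39260/25547 = -44692/(½ + 25/2) - 39260/25547 = -44692/13 - 39260/25547 = -1142256904/332111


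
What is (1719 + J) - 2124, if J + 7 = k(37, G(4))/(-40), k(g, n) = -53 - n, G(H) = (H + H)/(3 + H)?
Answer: -114981/280 ≈ -410.65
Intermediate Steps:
G(H) = 2*H/(3 + H) (G(H) = (2*H)/(3 + H) = 2*H/(3 + H))
J = -1581/280 (J = -7 + (-53 - 2*4/(3 + 4))/(-40) = -7 + (-53 - 2*4/7)*(-1/40) = -7 + (-53 - 1*8/7)*(-1/40) = -7 + (-53 - 8/7)*(-1/40) = -7 - 379/7*(-1/40) = -7 + 379/280 = -1581/280 ≈ -5.6464)
(1719 + J) - 2124 = (1719 - 1581/280) - 2124 = 479739/280 - 2124 = -114981/280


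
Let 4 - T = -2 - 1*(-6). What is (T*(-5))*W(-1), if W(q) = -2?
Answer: 0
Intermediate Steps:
T = 0 (T = 4 - (-2 - 1*(-6)) = 4 - (-2 + 6) = 4 - 1*4 = 4 - 4 = 0)
(T*(-5))*W(-1) = (0*(-5))*(-2) = 0*(-2) = 0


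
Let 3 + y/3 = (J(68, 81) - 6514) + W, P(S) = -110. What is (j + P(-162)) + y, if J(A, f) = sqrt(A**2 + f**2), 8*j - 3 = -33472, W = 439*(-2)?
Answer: -211829/8 + 3*sqrt(11185) ≈ -26161.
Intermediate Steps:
W = -878
j = -33469/8 (j = 3/8 + (1/8)*(-33472) = 3/8 - 4184 = -33469/8 ≈ -4183.6)
y = -22185 + 3*sqrt(11185) (y = -9 + 3*((sqrt(68**2 + 81**2) - 6514) - 878) = -9 + 3*((sqrt(4624 + 6561) - 6514) - 878) = -9 + 3*((sqrt(11185) - 6514) - 878) = -9 + 3*((-6514 + sqrt(11185)) - 878) = -9 + 3*(-7392 + sqrt(11185)) = -9 + (-22176 + 3*sqrt(11185)) = -22185 + 3*sqrt(11185) ≈ -21868.)
(j + P(-162)) + y = (-33469/8 - 110) + (-22185 + 3*sqrt(11185)) = -34349/8 + (-22185 + 3*sqrt(11185)) = -211829/8 + 3*sqrt(11185)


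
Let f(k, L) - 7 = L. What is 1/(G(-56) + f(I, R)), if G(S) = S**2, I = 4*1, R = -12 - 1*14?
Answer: 1/3117 ≈ 0.00032082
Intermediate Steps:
R = -26 (R = -12 - 14 = -26)
I = 4
f(k, L) = 7 + L
1/(G(-56) + f(I, R)) = 1/((-56)**2 + (7 - 26)) = 1/(3136 - 19) = 1/3117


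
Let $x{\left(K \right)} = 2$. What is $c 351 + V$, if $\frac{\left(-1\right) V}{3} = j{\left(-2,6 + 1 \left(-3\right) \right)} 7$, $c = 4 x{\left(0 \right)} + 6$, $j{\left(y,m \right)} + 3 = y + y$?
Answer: $5061$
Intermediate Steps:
$j{\left(y,m \right)} = -3 + 2 y$ ($j{\left(y,m \right)} = -3 + \left(y + y\right) = -3 + 2 y$)
$c = 14$ ($c = 4 \cdot 2 + 6 = 8 + 6 = 14$)
$V = 147$ ($V = - 3 \left(-3 + 2 \left(-2\right)\right) 7 = - 3 \left(-3 - 4\right) 7 = - 3 \left(\left(-7\right) 7\right) = \left(-3\right) \left(-49\right) = 147$)
$c 351 + V = 14 \cdot 351 + 147 = 4914 + 147 = 5061$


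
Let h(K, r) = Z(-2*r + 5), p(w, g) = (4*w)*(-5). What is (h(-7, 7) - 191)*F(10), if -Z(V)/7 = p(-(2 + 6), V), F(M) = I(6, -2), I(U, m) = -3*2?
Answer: 7866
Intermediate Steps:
I(U, m) = -6
F(M) = -6
p(w, g) = -20*w
Z(V) = -1120 (Z(V) = -(-140)*(-(2 + 6)) = -(-140)*(-1*8) = -(-140)*(-8) = -7*160 = -1120)
h(K, r) = -1120
(h(-7, 7) - 191)*F(10) = (-1120 - 191)*(-6) = -1311*(-6) = 7866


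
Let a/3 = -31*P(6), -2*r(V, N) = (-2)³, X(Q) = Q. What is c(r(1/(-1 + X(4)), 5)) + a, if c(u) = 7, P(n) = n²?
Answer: -3341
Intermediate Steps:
r(V, N) = 4 (r(V, N) = -½*(-2)³ = -½*(-8) = 4)
a = -3348 (a = 3*(-31*6²) = 3*(-31*36) = 3*(-1116) = -3348)
c(r(1/(-1 + X(4)), 5)) + a = 7 - 3348 = -3341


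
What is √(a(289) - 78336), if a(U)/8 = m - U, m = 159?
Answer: 44*I*√41 ≈ 281.74*I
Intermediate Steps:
a(U) = 1272 - 8*U (a(U) = 8*(159 - U) = 1272 - 8*U)
√(a(289) - 78336) = √((1272 - 8*289) - 78336) = √((1272 - 2312) - 78336) = √(-1040 - 78336) = √(-79376) = 44*I*√41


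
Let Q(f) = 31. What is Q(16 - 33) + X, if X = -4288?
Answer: -4257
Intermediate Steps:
Q(16 - 33) + X = 31 - 4288 = -4257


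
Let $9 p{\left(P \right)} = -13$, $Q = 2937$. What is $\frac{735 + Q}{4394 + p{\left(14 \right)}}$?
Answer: $\frac{33048}{39533} \approx 0.83596$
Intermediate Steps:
$p{\left(P \right)} = - \frac{13}{9}$ ($p{\left(P \right)} = \frac{1}{9} \left(-13\right) = - \frac{13}{9}$)
$\frac{735 + Q}{4394 + p{\left(14 \right)}} = \frac{735 + 2937}{4394 - \frac{13}{9}} = \frac{3672}{\frac{39533}{9}} = 3672 \cdot \frac{9}{39533} = \frac{33048}{39533}$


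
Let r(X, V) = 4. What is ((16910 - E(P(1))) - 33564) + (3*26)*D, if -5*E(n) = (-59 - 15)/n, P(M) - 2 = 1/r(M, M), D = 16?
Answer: -693566/45 ≈ -15413.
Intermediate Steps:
P(M) = 9/4 (P(M) = 2 + 1/4 = 2 + ¼ = 9/4)
E(n) = 74/(5*n) (E(n) = -(-59 - 15)/(5*n) = -(-74)/(5*n) = 74/(5*n))
((16910 - E(P(1))) - 33564) + (3*26)*D = ((16910 - 74/(5*9/4)) - 33564) + (3*26)*16 = ((16910 - 74*4/(5*9)) - 33564) + 78*16 = ((16910 - 1*296/45) - 33564) + 1248 = ((16910 - 296/45) - 33564) + 1248 = (760654/45 - 33564) + 1248 = -749726/45 + 1248 = -693566/45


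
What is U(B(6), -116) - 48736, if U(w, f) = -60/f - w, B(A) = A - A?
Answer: -1413329/29 ≈ -48736.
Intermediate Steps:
B(A) = 0
U(w, f) = -w - 60/f
U(B(6), -116) - 48736 = (-1*0 - 60/(-116)) - 48736 = (0 - 60*(-1/116)) - 48736 = (0 + 15/29) - 48736 = 15/29 - 48736 = -1413329/29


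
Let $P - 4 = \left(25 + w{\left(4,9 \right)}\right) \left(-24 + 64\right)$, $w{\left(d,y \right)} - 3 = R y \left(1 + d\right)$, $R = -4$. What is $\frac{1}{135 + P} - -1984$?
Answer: $\frac{11786943}{5941} \approx 1984.0$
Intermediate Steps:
$w{\left(d,y \right)} = 3 - 4 y \left(1 + d\right)$ ($w{\left(d,y \right)} = 3 + - 4 y \left(1 + d\right) = 3 - 4 y \left(1 + d\right)$)
$P = -6076$ ($P = 4 + \left(25 - \left(33 + 144\right)\right) \left(-24 + 64\right) = 4 + \left(25 - 177\right) 40 = 4 - 6080 = -6076$)
$\frac{1}{135 + P} - -1984 = \frac{1}{135 - 6076} - -1984 = \frac{1}{-5941} + 1984 = - \frac{1}{5941} + 1984 = \frac{11786943}{5941}$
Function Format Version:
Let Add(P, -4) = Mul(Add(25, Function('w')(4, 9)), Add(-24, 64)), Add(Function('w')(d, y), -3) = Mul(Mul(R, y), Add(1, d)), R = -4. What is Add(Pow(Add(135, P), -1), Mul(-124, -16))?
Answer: Rational(11786943, 5941) ≈ 1984.0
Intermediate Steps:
Function('w')(d, y) = Add(3, Mul(-4, y, Add(1, d))) (Function('w')(d, y) = Add(3, Mul(Mul(-4, y), Add(1, d))) = Add(3, Mul(-4, y, Add(1, d))))
P = -6076 (P = Add(4, Mul(Add(25, Add(3, Mul(-4, 9), Mul(-4, 4, 9))), Add(-24, 64))) = Add(4, Mul(Add(25, Add(3, -36, -144)), 40)) = Add(4, Mul(Add(25, -177), 40)) = Add(4, Mul(-152, 40)) = Add(4, -6080) = -6076)
Add(Pow(Add(135, P), -1), Mul(-124, -16)) = Add(Pow(Add(135, -6076), -1), Mul(-124, -16)) = Add(Pow(-5941, -1), 1984) = Add(Rational(-1, 5941), 1984) = Rational(11786943, 5941)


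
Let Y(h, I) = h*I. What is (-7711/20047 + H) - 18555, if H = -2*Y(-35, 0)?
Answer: -371979796/20047 ≈ -18555.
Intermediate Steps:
Y(h, I) = I*h
H = 0 (H = -0*(-35) = -2*0 = 0)
(-7711/20047 + H) - 18555 = (-7711/20047 + 0) - 18555 = -7711/20047 - 18555 = -371979796/20047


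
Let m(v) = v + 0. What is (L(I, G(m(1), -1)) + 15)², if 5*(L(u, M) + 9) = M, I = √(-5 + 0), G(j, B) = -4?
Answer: 676/25 ≈ 27.040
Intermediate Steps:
m(v) = v
I = I*√5 (I = √(-5) = I*√5 ≈ 2.2361*I)
L(u, M) = -9 + M/5
(L(I, G(m(1), -1)) + 15)² = ((-9 + (⅕)*(-4)) + 15)² = ((-9 - ⅘) + 15)² = (-49/5 + 15)² = (26/5)² = 676/25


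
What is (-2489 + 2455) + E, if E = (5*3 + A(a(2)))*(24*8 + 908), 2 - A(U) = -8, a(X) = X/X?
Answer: 27466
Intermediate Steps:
a(X) = 1
A(U) = 10 (A(U) = 2 - 1*(-8) = 2 + 8 = 10)
E = 27500 (E = (5*3 + 10)*(24*8 + 908) = (15 + 10)*(192 + 908) = 25*1100 = 27500)
(-2489 + 2455) + E = (-2489 + 2455) + 27500 = -34 + 27500 = 27466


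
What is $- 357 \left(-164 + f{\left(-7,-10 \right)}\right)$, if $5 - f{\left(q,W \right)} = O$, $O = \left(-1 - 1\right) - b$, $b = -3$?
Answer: $57120$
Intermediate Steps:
$O = 1$ ($O = \left(-1 - 1\right) - -3 = \left(-1 - 1\right) + 3 = -2 + 3 = 1$)
$f{\left(q,W \right)} = 4$ ($f{\left(q,W \right)} = 5 - 1 = 4$)
$- 357 \left(-164 + f{\left(-7,-10 \right)}\right) = - 357 \left(-164 + 4\right) = \left(-357\right) \left(-160\right) = 57120$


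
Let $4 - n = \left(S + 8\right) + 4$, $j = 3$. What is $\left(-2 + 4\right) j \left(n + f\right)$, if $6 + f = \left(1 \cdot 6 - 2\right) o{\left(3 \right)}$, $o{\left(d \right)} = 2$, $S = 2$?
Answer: $-48$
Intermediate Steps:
$f = 2$ ($f = -6 + \left(1 \cdot 6 - 2\right) 2 = -6 + \left(6 - 2\right) 2 = -6 + 4 \cdot 2 = -6 + 8 = 2$)
$n = -10$ ($n = 4 - \left(\left(2 + 8\right) + 4\right) = 4 - \left(10 + 4\right) = 4 - 14 = -10$)
$\left(-2 + 4\right) j \left(n + f\right) = \left(-2 + 4\right) 3 \left(-10 + 2\right) = 2 \cdot 3 \left(-8\right) = 6 \left(-8\right) = -48$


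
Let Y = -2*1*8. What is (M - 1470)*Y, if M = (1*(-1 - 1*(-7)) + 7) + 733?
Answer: 11584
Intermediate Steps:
M = 746 (M = (1*(-1 + 7) + 7) + 733 = (1*6 + 7) + 733 = (6 + 7) + 733 = 13 + 733 = 746)
Y = -16 (Y = -2*8 = -16)
(M - 1470)*Y = (746 - 1470)*(-16) = -724*(-16) = 11584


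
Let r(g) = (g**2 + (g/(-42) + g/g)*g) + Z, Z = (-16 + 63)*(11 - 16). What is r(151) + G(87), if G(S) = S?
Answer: 934967/42 ≈ 22261.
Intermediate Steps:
Z = -235 (Z = 47*(-5) = -235)
r(g) = -235 + g**2 + g*(1 - g/42) (r(g) = (g**2 + (g/(-42) + g/g)*g) - 235 = (g**2 + (g*(-1/42) + 1)*g) - 235 = (g**2 + (-g/42 + 1)*g) - 235 = (g**2 + (1 - g/42)*g) - 235 = (g**2 + g*(1 - g/42)) - 235 = -235 + g**2 + g*(1 - g/42))
r(151) + G(87) = (-235 + 151 + (41/42)*151**2) + 87 = (-235 + 151 + (41/42)*22801) + 87 = (-235 + 151 + 934841/42) + 87 = 931313/42 + 87 = 934967/42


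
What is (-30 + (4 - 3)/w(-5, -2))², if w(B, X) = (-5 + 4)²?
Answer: 841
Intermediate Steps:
w(B, X) = 1 (w(B, X) = (-1)² = 1)
(-30 + (4 - 3)/w(-5, -2))² = (-30 + (4 - 3)/1)² = (-30 + 1*1)² = (-30 + 1)² = (-29)² = 841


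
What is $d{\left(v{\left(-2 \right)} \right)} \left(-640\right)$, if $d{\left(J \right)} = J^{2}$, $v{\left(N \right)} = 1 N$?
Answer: $-2560$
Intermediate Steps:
$v{\left(N \right)} = N$
$d{\left(v{\left(-2 \right)} \right)} \left(-640\right) = \left(-2\right)^{2} \left(-640\right) = 4 \left(-640\right) = -2560$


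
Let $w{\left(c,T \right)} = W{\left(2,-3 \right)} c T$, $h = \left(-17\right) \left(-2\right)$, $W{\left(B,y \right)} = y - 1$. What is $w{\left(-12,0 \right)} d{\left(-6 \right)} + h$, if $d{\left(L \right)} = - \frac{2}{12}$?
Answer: $34$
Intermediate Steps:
$W{\left(B,y \right)} = -1 + y$
$d{\left(L \right)} = - \frac{1}{6}$ ($d{\left(L \right)} = \left(-2\right) \frac{1}{12} = - \frac{1}{6}$)
$h = 34$
$w{\left(c,T \right)} = - 4 T c$ ($w{\left(c,T \right)} = \left(-1 - 3\right) c T = - 4 T c$)
$w{\left(-12,0 \right)} d{\left(-6 \right)} + h = \left(-4\right) 0 \left(-12\right) \left(- \frac{1}{6}\right) + 34 = 0 \left(- \frac{1}{6}\right) + 34 = 0 + 34 = 34$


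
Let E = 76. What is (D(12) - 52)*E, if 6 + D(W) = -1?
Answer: -4484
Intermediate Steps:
D(W) = -7 (D(W) = -6 - 1 = -7)
(D(12) - 52)*E = (-7 - 52)*76 = -59*76 = -4484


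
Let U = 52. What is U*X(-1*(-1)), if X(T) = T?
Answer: 52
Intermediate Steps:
U*X(-1*(-1)) = 52*(-1*(-1)) = 52*1 = 52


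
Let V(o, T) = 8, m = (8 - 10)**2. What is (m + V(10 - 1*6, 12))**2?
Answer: 144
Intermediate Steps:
m = 4 (m = (-2)**2 = 4)
(m + V(10 - 1*6, 12))**2 = (4 + 8)**2 = 12**2 = 144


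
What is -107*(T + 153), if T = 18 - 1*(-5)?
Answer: -18832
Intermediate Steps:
T = 23 (T = 18 + 5 = 23)
-107*(T + 153) = -107*(23 + 153) = -107*176 = -18832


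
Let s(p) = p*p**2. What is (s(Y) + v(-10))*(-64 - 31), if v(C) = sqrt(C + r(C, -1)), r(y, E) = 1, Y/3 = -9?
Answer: 1869885 - 285*I ≈ 1.8699e+6 - 285.0*I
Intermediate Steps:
Y = -27 (Y = 3*(-9) = -27)
v(C) = sqrt(1 + C) (v(C) = sqrt(C + 1) = sqrt(1 + C))
s(p) = p**3
(s(Y) + v(-10))*(-64 - 31) = ((-27)**3 + sqrt(1 - 10))*(-64 - 31) = (-19683 + sqrt(-9))*(-95) = (-19683 + 3*I)*(-95) = 1869885 - 285*I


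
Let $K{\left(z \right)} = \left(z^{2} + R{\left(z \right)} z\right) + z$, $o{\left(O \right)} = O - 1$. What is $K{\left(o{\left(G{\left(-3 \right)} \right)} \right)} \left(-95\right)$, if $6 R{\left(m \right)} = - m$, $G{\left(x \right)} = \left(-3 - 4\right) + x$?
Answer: $- \frac{51205}{6} \approx -8534.2$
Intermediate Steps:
$G{\left(x \right)} = -7 + x$
$R{\left(m \right)} = - \frac{m}{6}$ ($R{\left(m \right)} = \frac{\left(-1\right) m}{6} = - \frac{m}{6}$)
$o{\left(O \right)} = -1 + O$
$K{\left(z \right)} = z + \frac{5 z^{2}}{6}$ ($K{\left(z \right)} = \left(z^{2} + - \frac{z}{6} z\right) + z = \left(z^{2} - \frac{z^{2}}{6}\right) + z = \frac{5 z^{2}}{6} + z = z + \frac{5 z^{2}}{6}$)
$K{\left(o{\left(G{\left(-3 \right)} \right)} \right)} \left(-95\right) = \frac{\left(-1 - 10\right) \left(6 + 5 \left(-1 - 10\right)\right)}{6} \left(-95\right) = \frac{1}{6} \left(-11\right) \left(6 + 5 \left(-11\right)\right) \left(-95\right) = \frac{1}{6} \left(-11\right) \left(6 - 55\right) \left(-95\right) = \frac{1}{6} \left(-11\right) \left(-49\right) \left(-95\right) = \frac{539}{6} \left(-95\right) = - \frac{51205}{6}$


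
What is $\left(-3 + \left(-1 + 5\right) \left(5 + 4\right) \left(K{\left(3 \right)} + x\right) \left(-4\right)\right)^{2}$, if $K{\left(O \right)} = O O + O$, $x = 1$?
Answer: $3515625$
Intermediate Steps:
$K{\left(O \right)} = O + O^{2}$ ($K{\left(O \right)} = O^{2} + O = O + O^{2}$)
$\left(-3 + \left(-1 + 5\right) \left(5 + 4\right) \left(K{\left(3 \right)} + x\right) \left(-4\right)\right)^{2} = \left(-3 + \left(-1 + 5\right) \left(5 + 4\right) \left(3 \left(1 + 3\right) + 1\right) \left(-4\right)\right)^{2} = \left(-3 + 4 \cdot 9 \left(3 \cdot 4 + 1\right) \left(-4\right)\right)^{2} = \left(-3 + 36 \left(12 + 1\right) \left(-4\right)\right)^{2} = \left(-3 + 36 \cdot 13 \left(-4\right)\right)^{2} = \left(-3 + 36 \left(-52\right)\right)^{2} = \left(-3 - 1872\right)^{2} = \left(-1875\right)^{2} = 3515625$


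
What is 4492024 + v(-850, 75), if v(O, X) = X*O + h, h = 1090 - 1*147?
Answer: 4429217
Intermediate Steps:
h = 943 (h = 1090 - 147 = 943)
v(O, X) = 943 + O*X (v(O, X) = X*O + 943 = O*X + 943 = 943 + O*X)
4492024 + v(-850, 75) = 4492024 + (943 - 850*75) = 4492024 + (943 - 63750) = 4492024 - 62807 = 4429217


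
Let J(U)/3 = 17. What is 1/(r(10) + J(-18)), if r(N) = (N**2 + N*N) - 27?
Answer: 1/224 ≈ 0.0044643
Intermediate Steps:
r(N) = -27 + 2*N**2 (r(N) = (N**2 + N**2) - 27 = 2*N**2 - 27 = -27 + 2*N**2)
J(U) = 51 (J(U) = 3*17 = 51)
1/(r(10) + J(-18)) = 1/((-27 + 2*10**2) + 51) = 1/((-27 + 2*100) + 51) = 1/((-27 + 200) + 51) = 1/(173 + 51) = 1/224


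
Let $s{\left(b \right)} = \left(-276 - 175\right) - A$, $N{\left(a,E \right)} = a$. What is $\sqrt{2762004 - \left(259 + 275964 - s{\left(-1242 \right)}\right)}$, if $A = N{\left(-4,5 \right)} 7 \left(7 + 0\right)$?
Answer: $\sqrt{2485526} \approx 1576.6$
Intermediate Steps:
$A = -196$ ($A = \left(-4\right) 7 \left(7 + 0\right) = \left(-28\right) 7 = -196$)
$s{\left(b \right)} = -255$ ($s{\left(b \right)} = \left(-276 - 175\right) - -196 = \left(-276 - 175\right) + 196 = -451 + 196 = -255$)
$\sqrt{2762004 - \left(259 + 275964 - s{\left(-1242 \right)}\right)} = \sqrt{2762004 - \left(514 + 275964\right)} = \sqrt{2762004 - 276478} = \sqrt{2485526}$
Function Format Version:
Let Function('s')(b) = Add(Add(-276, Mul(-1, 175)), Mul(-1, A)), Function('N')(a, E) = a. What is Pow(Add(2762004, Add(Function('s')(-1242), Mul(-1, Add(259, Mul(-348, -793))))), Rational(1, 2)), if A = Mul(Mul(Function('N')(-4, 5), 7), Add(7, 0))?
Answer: Pow(2485526, Rational(1, 2)) ≈ 1576.6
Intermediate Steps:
A = -196 (A = Mul(Mul(-4, 7), Add(7, 0)) = Mul(-28, 7) = -196)
Function('s')(b) = -255 (Function('s')(b) = Add(Add(-276, Mul(-1, 175)), Mul(-1, -196)) = Add(Add(-276, -175), 196) = Add(-451, 196) = -255)
Pow(Add(2762004, Add(Function('s')(-1242), Mul(-1, Add(259, Mul(-348, -793))))), Rational(1, 2)) = Pow(Add(2762004, Add(-255, Mul(-1, Add(259, Mul(-348, -793))))), Rational(1, 2)) = Pow(Add(2762004, Add(-255, Mul(-1, Add(259, 275964)))), Rational(1, 2)) = Pow(Add(2762004, Add(-255, Mul(-1, 276223))), Rational(1, 2)) = Pow(Add(2762004, Add(-255, -276223)), Rational(1, 2)) = Pow(Add(2762004, -276478), Rational(1, 2)) = Pow(2485526, Rational(1, 2))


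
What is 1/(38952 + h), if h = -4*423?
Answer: 1/37260 ≈ 2.6838e-5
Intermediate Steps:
h = -1692
1/(38952 + h) = 1/(38952 - 1692) = 1/37260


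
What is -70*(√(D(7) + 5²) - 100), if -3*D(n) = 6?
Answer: 7000 - 70*√23 ≈ 6664.3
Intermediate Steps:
D(n) = -2 (D(n) = -⅓*6 = -2)
-70*(√(D(7) + 5²) - 100) = -70*(√(-2 + 5²) - 100) = -70*(√(-2 + 25) - 100) = -70*(√23 - 100) = -70*(-100 + √23) = 7000 - 70*√23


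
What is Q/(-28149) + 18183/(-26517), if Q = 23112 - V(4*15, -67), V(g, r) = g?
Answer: -124789239/82936337 ≈ -1.5046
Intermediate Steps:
Q = 23052 (Q = 23112 - 4*15 = 23112 - 1*60 = 23112 - 60 = 23052)
Q/(-28149) + 18183/(-26517) = 23052/(-28149) + 18183/(-26517) = 23052*(-1/28149) + 18183*(-1/26517) = -7684/9383 - 6061/8839 = -124789239/82936337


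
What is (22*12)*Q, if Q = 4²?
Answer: 4224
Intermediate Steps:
Q = 16
(22*12)*Q = (22*12)*16 = 264*16 = 4224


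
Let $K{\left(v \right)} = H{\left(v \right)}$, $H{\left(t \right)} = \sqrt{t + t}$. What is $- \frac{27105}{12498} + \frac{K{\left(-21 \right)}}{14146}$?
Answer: $- \frac{9035}{4166} + \frac{i \sqrt{42}}{14146} \approx -2.1687 + 0.00045813 i$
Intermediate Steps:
$H{\left(t \right)} = \sqrt{2} \sqrt{t}$ ($H{\left(t \right)} = \sqrt{2 t} = \sqrt{2} \sqrt{t}$)
$K{\left(v \right)} = \sqrt{2} \sqrt{v}$
$- \frac{27105}{12498} + \frac{K{\left(-21 \right)}}{14146} = - \frac{27105}{12498} + \frac{\sqrt{2} \sqrt{-21}}{14146} = \left(-27105\right) \frac{1}{12498} + \sqrt{2} i \sqrt{21} \cdot \frac{1}{14146} = - \frac{9035}{4166} + i \sqrt{42} \cdot \frac{1}{14146} = - \frac{9035}{4166} + \frac{i \sqrt{42}}{14146}$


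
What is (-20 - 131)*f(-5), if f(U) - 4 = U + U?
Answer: 906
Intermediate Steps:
f(U) = 4 + 2*U (f(U) = 4 + (U + U) = 4 + 2*U)
(-20 - 131)*f(-5) = (-20 - 131)*(4 + 2*(-5)) = -151*(4 - 10) = -151*(-6) = 906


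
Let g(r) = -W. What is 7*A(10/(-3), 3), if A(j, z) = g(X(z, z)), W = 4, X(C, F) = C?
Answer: -28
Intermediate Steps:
g(r) = -4 (g(r) = -1*4 = -4)
A(j, z) = -4
7*A(10/(-3), 3) = 7*(-4) = -28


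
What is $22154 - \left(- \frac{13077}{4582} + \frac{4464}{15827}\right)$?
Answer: $\frac{1606779397987}{72519314} \approx 22157.0$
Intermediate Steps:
$22154 - \left(- \frac{13077}{4582} + \frac{4464}{15827}\right) = 22154 - - \frac{186515631}{72519314} = 22154 + \frac{186515631}{72519314} = \frac{1606779397987}{72519314}$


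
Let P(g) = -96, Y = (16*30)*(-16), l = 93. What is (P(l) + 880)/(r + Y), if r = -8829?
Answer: -784/16509 ≈ -0.047489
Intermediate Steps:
Y = -7680 (Y = 480*(-16) = -7680)
(P(l) + 880)/(r + Y) = (-96 + 880)/(-8829 - 7680) = 784/(-16509) = 784*(-1/16509) = -784/16509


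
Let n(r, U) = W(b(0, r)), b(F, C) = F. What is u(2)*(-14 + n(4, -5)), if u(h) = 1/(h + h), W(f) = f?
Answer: -7/2 ≈ -3.5000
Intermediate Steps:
n(r, U) = 0
u(h) = 1/(2*h)
u(2)*(-14 + n(4, -5)) = ((½)/2)*(-14 + 0) = ((½)*(½))*(-14) = (¼)*(-14) = -7/2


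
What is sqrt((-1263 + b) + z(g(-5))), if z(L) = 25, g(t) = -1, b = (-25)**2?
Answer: I*sqrt(613) ≈ 24.759*I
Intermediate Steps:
b = 625
sqrt((-1263 + b) + z(g(-5))) = sqrt((-1263 + 625) + 25) = sqrt(-638 + 25) = sqrt(-613) = I*sqrt(613)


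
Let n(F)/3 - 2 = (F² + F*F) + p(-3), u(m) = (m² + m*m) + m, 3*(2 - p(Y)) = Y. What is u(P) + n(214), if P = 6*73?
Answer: 658917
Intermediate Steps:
P = 438
p(Y) = 2 - Y/3
u(m) = m + 2*m² (u(m) = (m² + m²) + m = 2*m² + m = m + 2*m²)
n(F) = 15 + 6*F² (n(F) = 6 + 3*((F² + F*F) + (2 - ⅓*(-3))) = 6 + 3*((F² + F²) + (2 + 1)) = 6 + 3*(2*F² + 3) = 6 + 3*(3 + 2*F²) = 6 + (9 + 6*F²) = 15 + 6*F²)
u(P) + n(214) = 438*(1 + 2*438) + (15 + 6*214²) = 438*(1 + 876) + (15 + 6*45796) = 438*877 + (15 + 274776) = 384126 + 274791 = 658917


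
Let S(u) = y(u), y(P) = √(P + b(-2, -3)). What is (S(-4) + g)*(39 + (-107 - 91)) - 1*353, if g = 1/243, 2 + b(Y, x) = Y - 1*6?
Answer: -28646/81 - 159*I*√14 ≈ -353.65 - 594.92*I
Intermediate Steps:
b(Y, x) = -8 + Y (b(Y, x) = -2 + (Y - 1*6) = -2 + (Y - 6) = -2 + (-6 + Y) = -8 + Y)
y(P) = √(-10 + P) (y(P) = √(P + (-8 - 2)) = √(P - 10) = √(-10 + P))
S(u) = √(-10 + u)
g = 1/243 ≈ 0.0041152
(S(-4) + g)*(39 + (-107 - 91)) - 1*353 = (√(-10 - 4) + 1/243)*(39 + (-107 - 91)) - 1*353 = (√(-14) + 1/243)*(39 - 198) - 353 = (I*√14 + 1/243)*(-159) - 353 = (1/243 + I*√14)*(-159) - 353 = (-53/81 - 159*I*√14) - 353 = -28646/81 - 159*I*√14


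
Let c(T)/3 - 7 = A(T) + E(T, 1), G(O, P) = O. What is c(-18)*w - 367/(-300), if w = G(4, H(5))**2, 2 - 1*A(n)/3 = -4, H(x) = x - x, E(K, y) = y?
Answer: 374767/300 ≈ 1249.2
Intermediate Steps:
H(x) = 0
A(n) = 18 (A(n) = 6 - 3*(-4) = 6 + 12 = 18)
c(T) = 78 (c(T) = 21 + 3*(18 + 1) = 21 + 3*19 = 21 + 57 = 78)
w = 16 (w = 4**2 = 16)
c(-18)*w - 367/(-300) = 78*16 - 367/(-300) = 1248 - 367*(-1/300) = 1248 + 367/300 = 374767/300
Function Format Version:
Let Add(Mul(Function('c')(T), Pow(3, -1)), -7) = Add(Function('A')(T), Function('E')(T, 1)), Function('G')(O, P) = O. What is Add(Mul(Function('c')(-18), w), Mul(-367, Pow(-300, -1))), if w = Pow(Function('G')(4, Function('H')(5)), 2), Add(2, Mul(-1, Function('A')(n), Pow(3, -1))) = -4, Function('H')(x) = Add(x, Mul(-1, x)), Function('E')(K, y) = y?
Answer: Rational(374767, 300) ≈ 1249.2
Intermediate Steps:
Function('H')(x) = 0
Function('A')(n) = 18 (Function('A')(n) = Add(6, Mul(-3, -4)) = Add(6, 12) = 18)
Function('c')(T) = 78 (Function('c')(T) = Add(21, Mul(3, Add(18, 1))) = Add(21, Mul(3, 19)) = Add(21, 57) = 78)
w = 16 (w = Pow(4, 2) = 16)
Add(Mul(Function('c')(-18), w), Mul(-367, Pow(-300, -1))) = Add(Mul(78, 16), Mul(-367, Pow(-300, -1))) = Add(1248, Mul(-367, Rational(-1, 300))) = Add(1248, Rational(367, 300)) = Rational(374767, 300)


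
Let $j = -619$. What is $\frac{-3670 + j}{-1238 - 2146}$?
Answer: $\frac{4289}{3384} \approx 1.2674$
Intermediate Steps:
$\frac{-3670 + j}{-1238 - 2146} = \frac{-3670 - 619}{-1238 - 2146} = - \frac{4289}{-3384} = \left(-4289\right) \left(- \frac{1}{3384}\right) = \frac{4289}{3384}$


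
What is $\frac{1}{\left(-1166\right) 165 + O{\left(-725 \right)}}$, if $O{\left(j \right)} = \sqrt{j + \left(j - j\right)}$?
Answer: $- \frac{38478}{7402782565} - \frac{i \sqrt{29}}{7402782565} \approx -5.1978 \cdot 10^{-6} - 7.2745 \cdot 10^{-10} i$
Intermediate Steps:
$O{\left(j \right)} = \sqrt{j}$ ($O{\left(j \right)} = \sqrt{j + 0} = \sqrt{j}$)
$\frac{1}{\left(-1166\right) 165 + O{\left(-725 \right)}} = \frac{1}{\left(-1166\right) 165 + \sqrt{-725}} = \frac{1}{-192390 + 5 i \sqrt{29}}$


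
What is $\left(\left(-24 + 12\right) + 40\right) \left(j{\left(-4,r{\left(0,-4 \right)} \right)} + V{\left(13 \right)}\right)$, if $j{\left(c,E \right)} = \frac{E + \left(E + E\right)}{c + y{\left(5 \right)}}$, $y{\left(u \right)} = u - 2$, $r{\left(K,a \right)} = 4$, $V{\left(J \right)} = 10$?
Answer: $-56$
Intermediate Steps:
$y{\left(u \right)} = -2 + u$
$j{\left(c,E \right)} = \frac{3 E}{3 + c}$ ($j{\left(c,E \right)} = \frac{E + \left(E + E\right)}{c + \left(-2 + 5\right)} = \frac{E + 2 E}{c + 3} = \frac{3 E}{3 + c}$)
$\left(\left(-24 + 12\right) + 40\right) \left(j{\left(-4,r{\left(0,-4 \right)} \right)} + V{\left(13 \right)}\right) = \left(\left(-24 + 12\right) + 40\right) \left(3 \cdot 4 \frac{1}{3 - 4} + 10\right) = \left(-12 + 40\right) \left(3 \cdot 4 \frac{1}{-1} + 10\right) = 28 \left(3 \cdot 4 \left(-1\right) + 10\right) = 28 \left(-12 + 10\right) = 28 \left(-2\right) = -56$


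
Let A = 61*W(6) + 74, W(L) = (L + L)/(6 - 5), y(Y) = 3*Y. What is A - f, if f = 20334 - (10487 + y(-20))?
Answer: -9101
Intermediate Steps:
W(L) = 2*L (W(L) = (2*L)/1 = (2*L)*1 = 2*L)
A = 806 (A = 61*(2*6) + 74 = 61*12 + 74 = 732 + 74 = 806)
f = 9907 (f = 20334 - (10487 + 3*(-20)) = 20334 - (10487 - 60) = 20334 - 1*10427 = 20334 - 10427 = 9907)
A - f = 806 - 1*9907 = 806 - 9907 = -9101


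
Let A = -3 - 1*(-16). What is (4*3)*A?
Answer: 156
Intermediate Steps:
A = 13 (A = -3 + 16 = 13)
(4*3)*A = (4*3)*13 = 12*13 = 156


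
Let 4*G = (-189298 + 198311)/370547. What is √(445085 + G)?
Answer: √244449728058691171/741094 ≈ 667.15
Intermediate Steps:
G = 9013/1482188 (G = ((-189298 + 198311)/370547)/4 = (9013*(1/370547))/4 = (¼)*(9013/370547) = 9013/1482188 ≈ 0.0060809)
√(445085 + G) = √(445085 + 9013/1482188) = √(659699654993/1482188) = √244449728058691171/741094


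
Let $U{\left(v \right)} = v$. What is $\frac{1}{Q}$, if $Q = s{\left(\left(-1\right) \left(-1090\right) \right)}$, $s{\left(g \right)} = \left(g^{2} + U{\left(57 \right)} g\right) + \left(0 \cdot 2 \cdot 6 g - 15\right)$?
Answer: $\frac{1}{1250215} \approx 7.9986 \cdot 10^{-7}$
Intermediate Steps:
$s{\left(g \right)} = -15 + g^{2} + 57 g$ ($s{\left(g \right)} = \left(g^{2} + 57 g\right) + \left(0 \cdot 2 \cdot 6 g - 15\right) = \left(g^{2} + 57 g\right) + \left(0 \cdot 6 g - 15\right) = \left(g^{2} + 57 g\right) - \left(15 + 0 g\right) = \left(g^{2} + 57 g\right) + \left(0 - 15\right) = \left(g^{2} + 57 g\right) - 15 = -15 + g^{2} + 57 g$)
$Q = 1250215$ ($Q = -15 + \left(\left(-1\right) \left(-1090\right)\right)^{2} + 57 \left(\left(-1\right) \left(-1090\right)\right) = -15 + 1090^{2} + 57 \cdot 1090 = -15 + 1188100 + 62130 = 1250215$)
$\frac{1}{Q} = \frac{1}{1250215}$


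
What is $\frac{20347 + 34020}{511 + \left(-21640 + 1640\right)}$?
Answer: $- \frac{54367}{19489} \approx -2.7896$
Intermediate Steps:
$\frac{20347 + 34020}{511 + \left(-21640 + 1640\right)} = \frac{54367}{511 - 20000} = \frac{54367}{-19489} = 54367 \left(- \frac{1}{19489}\right) = - \frac{54367}{19489}$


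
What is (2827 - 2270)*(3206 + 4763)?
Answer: 4438733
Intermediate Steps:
(2827 - 2270)*(3206 + 4763) = 557*7969 = 4438733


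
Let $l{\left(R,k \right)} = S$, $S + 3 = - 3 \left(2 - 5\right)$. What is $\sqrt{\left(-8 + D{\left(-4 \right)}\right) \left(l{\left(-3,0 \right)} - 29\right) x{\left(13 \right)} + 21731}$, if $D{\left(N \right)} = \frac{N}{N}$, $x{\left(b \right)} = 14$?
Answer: $3 \sqrt{2665} \approx 154.87$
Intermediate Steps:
$S = 6$ ($S = -3 - 3 \left(2 - 5\right) = -3 - -9 = -3 + 9 = 6$)
$D{\left(N \right)} = 1$
$l{\left(R,k \right)} = 6$
$\sqrt{\left(-8 + D{\left(-4 \right)}\right) \left(l{\left(-3,0 \right)} - 29\right) x{\left(13 \right)} + 21731} = \sqrt{\left(-8 + 1\right) \left(6 - 29\right) 14 + 21731} = \sqrt{\left(-7\right) \left(-23\right) 14 + 21731} = \sqrt{161 \cdot 14 + 21731} = \sqrt{2254 + 21731} = \sqrt{23985} = 3 \sqrt{2665}$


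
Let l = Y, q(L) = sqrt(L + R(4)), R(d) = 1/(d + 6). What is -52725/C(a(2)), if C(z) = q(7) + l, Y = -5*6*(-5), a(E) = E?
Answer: -79087500/224929 + 52725*sqrt(710)/224929 ≈ -345.37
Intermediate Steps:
R(d) = 1/(6 + d)
q(L) = sqrt(1/10 + L) (q(L) = sqrt(L + 1/(6 + 4)) = sqrt(L + 1/10) = sqrt(1/10 + L))
Y = 150 (Y = -30*(-5) = 150)
l = 150
C(z) = 150 + sqrt(710)/10 (C(z) = sqrt(10 + 100*7)/10 + 150 = sqrt(10 + 700)/10 + 150 = sqrt(710)/10 + 150 = 150 + sqrt(710)/10)
-52725/C(a(2)) = -52725/(150 + sqrt(710)/10)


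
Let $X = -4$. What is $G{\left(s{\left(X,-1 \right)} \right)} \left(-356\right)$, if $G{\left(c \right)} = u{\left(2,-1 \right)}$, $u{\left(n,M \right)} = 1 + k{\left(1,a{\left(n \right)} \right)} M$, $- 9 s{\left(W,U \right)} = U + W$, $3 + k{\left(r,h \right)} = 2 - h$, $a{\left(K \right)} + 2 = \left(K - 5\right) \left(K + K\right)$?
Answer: $4272$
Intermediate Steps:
$a{\left(K \right)} = -2 + 2 K \left(-5 + K\right)$ ($a{\left(K \right)} = -2 + \left(K - 5\right) \left(K + K\right) = -2 + \left(-5 + K\right) 2 K = -2 + 2 K \left(-5 + K\right)$)
$k{\left(r,h \right)} = -1 - h$ ($k{\left(r,h \right)} = -3 - \left(-2 + h\right) = -1 - h$)
$s{\left(W,U \right)} = - \frac{U}{9} - \frac{W}{9}$ ($s{\left(W,U \right)} = - \frac{U + W}{9} = - \frac{U}{9} - \frac{W}{9}$)
$u{\left(n,M \right)} = 1 + M \left(1 - 2 n^{2} + 10 n\right)$ ($u{\left(n,M \right)} = 1 + \left(-1 - \left(-2 - 10 n + 2 n^{2}\right)\right) M = 1 + \left(-1 + \left(2 - 2 n^{2} + 10 n\right)\right) M = 1 + \left(1 - 2 n^{2} + 10 n\right) M = 1 + M \left(1 - 2 n^{2} + 10 n\right)$)
$G{\left(c \right)} = -12$ ($G{\left(c \right)} = 1 - \left(1 - 2 \cdot 2^{2} + 10 \cdot 2\right) = 1 - \left(1 - 8 + 20\right) = 1 - 13 = -12$)
$G{\left(s{\left(X,-1 \right)} \right)} \left(-356\right) = \left(-12\right) \left(-356\right) = 4272$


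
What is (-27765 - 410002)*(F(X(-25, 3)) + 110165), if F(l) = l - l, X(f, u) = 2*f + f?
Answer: -48226601555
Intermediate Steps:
X(f, u) = 3*f
F(l) = 0
(-27765 - 410002)*(F(X(-25, 3)) + 110165) = (-27765 - 410002)*(0 + 110165) = -437767*110165 = -48226601555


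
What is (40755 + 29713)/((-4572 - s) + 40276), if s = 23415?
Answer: 70468/12289 ≈ 5.7342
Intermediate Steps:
(40755 + 29713)/((-4572 - s) + 40276) = (40755 + 29713)/((-4572 - 1*23415) + 40276) = 70468/((-4572 - 23415) + 40276) = 70468/(-27987 + 40276) = 70468/12289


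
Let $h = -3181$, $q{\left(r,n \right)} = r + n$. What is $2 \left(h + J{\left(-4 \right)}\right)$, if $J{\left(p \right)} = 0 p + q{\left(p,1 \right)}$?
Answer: $-6368$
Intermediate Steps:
$q{\left(r,n \right)} = n + r$
$J{\left(p \right)} = 1 + p$ ($J{\left(p \right)} = 0 p + \left(1 + p\right) = 0 + \left(1 + p\right) = 1 + p$)
$2 \left(h + J{\left(-4 \right)}\right) = 2 \left(-3181 + \left(1 - 4\right)\right) = 2 \left(-3181 - 3\right) = 2 \left(-3184\right) = -6368$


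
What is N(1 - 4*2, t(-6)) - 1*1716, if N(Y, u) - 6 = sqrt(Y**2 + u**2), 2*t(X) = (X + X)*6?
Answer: -1710 + sqrt(1345) ≈ -1673.3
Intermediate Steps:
t(X) = 6*X (t(X) = ((X + X)*6)/2 = ((2*X)*6)/2 = (12*X)/2 = 6*X)
N(Y, u) = 6 + sqrt(Y**2 + u**2)
N(1 - 4*2, t(-6)) - 1*1716 = (6 + sqrt((1 - 4*2)**2 + (6*(-6))**2)) - 1*1716 = (6 + sqrt((1 - 8)**2 + (-36)**2)) - 1716 = (6 + sqrt((-7)**2 + 1296)) - 1716 = (6 + sqrt(49 + 1296)) - 1716 = (6 + sqrt(1345)) - 1716 = -1710 + sqrt(1345)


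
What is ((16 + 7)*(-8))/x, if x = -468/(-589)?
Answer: -27094/117 ≈ -231.57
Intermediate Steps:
x = 468/589 (x = -468*(-1/589) = 468/589 ≈ 0.79457)
((16 + 7)*(-8))/x = ((16 + 7)*(-8))/(468/589) = (23*(-8))*(589/468) = -184*589/468 = -27094/117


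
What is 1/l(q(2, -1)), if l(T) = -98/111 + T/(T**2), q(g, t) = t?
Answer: -111/209 ≈ -0.53110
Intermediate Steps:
l(T) = -98/111 + 1/T (l(T) = -98*1/111 + T/T**2 = -98/111 + 1/T)
1/l(q(2, -1)) = 1/(-98/111 + 1/(-1)) = 1/(-98/111 - 1) = 1/(-209/111) = -111/209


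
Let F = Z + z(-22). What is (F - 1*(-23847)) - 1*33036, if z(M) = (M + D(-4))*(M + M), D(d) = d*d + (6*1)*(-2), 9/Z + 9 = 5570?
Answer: -46695708/5561 ≈ -8397.0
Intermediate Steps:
Z = 9/5561 (Z = 9/(-9 + 5570) = 9/5561 ≈ 0.0016184)
D(d) = -12 + d² (D(d) = d² + 6*(-2) = d² - 12 = -12 + d²)
z(M) = 2*M*(4 + M) (z(M) = (M + (-12 + (-4)²))*(M + M) = (M + (-12 + 16))*(2*M) = (M + 4)*(2*M) = (4 + M)*(2*M) = 2*M*(4 + M))
F = 4404321/5561 (F = 9/5561 + 2*(-22)*(4 - 22) = 9/5561 + 2*(-22)*(-18) = 9/5561 + 792 = 4404321/5561 ≈ 792.00)
(F - 1*(-23847)) - 1*33036 = (4404321/5561 - 1*(-23847)) - 1*33036 = (4404321/5561 + 23847) - 33036 = 137017488/5561 - 33036 = -46695708/5561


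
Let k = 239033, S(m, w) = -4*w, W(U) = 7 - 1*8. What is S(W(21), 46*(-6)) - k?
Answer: -237929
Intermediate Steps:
W(U) = -1 (W(U) = 7 - 8 = -1)
S(W(21), 46*(-6)) - k = -184*(-6) - 1*239033 = -4*(-276) - 239033 = 1104 - 239033 = -237929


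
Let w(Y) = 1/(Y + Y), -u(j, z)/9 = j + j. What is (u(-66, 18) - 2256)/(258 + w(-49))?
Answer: -104664/25283 ≈ -4.1397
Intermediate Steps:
u(j, z) = -18*j (u(j, z) = -9*(j + j) = -18*j)
w(Y) = 1/(2*Y)
(u(-66, 18) - 2256)/(258 + w(-49)) = (-18*(-66) - 2256)/(258 + (1/2)/(-49)) = (1188 - 2256)/(258 + (1/2)*(-1/49)) = -1068/(258 - 1/98) = -1068/25283/98 = -1068*98/25283 = -104664/25283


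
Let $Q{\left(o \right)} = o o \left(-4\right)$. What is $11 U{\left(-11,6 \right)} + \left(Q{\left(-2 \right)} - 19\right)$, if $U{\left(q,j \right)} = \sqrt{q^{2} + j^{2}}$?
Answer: $-35 + 11 \sqrt{157} \approx 102.83$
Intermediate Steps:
$Q{\left(o \right)} = - 4 o^{2}$ ($Q{\left(o \right)} = o^{2} \left(-4\right) = - 4 o^{2}$)
$U{\left(q,j \right)} = \sqrt{j^{2} + q^{2}}$
$11 U{\left(-11,6 \right)} + \left(Q{\left(-2 \right)} - 19\right) = 11 \sqrt{6^{2} + \left(-11\right)^{2}} - \left(19 + 4 \left(-2\right)^{2}\right) = 11 \sqrt{36 + 121} - 35 = 11 \sqrt{157} - 35 = -35 + 11 \sqrt{157}$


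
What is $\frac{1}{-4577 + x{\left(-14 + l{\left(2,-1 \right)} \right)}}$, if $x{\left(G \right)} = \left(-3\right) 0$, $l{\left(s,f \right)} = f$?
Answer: $- \frac{1}{4577} \approx -0.00021848$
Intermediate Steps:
$x{\left(G \right)} = 0$
$\frac{1}{-4577 + x{\left(-14 + l{\left(2,-1 \right)} \right)}} = \frac{1}{-4577 + 0} = \frac{1}{-4577} = - \frac{1}{4577}$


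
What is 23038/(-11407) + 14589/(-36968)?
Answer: -1018085507/421693976 ≈ -2.4143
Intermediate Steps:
23038/(-11407) + 14589/(-36968) = 23038*(-1/11407) + 14589*(-1/36968) = -23038/11407 - 14589/36968 = -1018085507/421693976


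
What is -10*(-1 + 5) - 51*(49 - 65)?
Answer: 776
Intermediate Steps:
-10*(-1 + 5) - 51*(49 - 65) = -10*4 - 51*(-16) = -40 + 816 = 776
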